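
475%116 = 11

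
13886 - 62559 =-48673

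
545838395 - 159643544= 386194851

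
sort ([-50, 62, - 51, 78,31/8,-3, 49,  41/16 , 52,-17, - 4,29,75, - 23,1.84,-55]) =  [-55,- 51, - 50,-23, - 17, - 4, - 3,  1.84, 41/16,31/8,29,49,52 , 62, 75,78 ] 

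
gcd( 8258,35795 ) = 1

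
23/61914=23/61914 = 0.00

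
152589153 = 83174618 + 69414535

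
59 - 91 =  - 32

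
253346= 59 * 4294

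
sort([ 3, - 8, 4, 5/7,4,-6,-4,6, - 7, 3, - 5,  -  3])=[ - 8, - 7, - 6, - 5, - 4, - 3 , 5/7,3, 3,4,4, 6]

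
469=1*469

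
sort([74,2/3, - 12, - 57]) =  [-57, - 12, 2/3, 74]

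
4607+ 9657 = 14264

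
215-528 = - 313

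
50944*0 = 0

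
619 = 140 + 479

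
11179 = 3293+7886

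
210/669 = 70/223 = 0.31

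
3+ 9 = 12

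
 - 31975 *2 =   -  63950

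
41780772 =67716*617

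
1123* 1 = 1123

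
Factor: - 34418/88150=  - 5^(  -  2 )*41^( - 1)*43^( - 1)*17209^1 = - 17209/44075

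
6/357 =2/119 = 0.02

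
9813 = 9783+30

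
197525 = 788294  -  590769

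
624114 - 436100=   188014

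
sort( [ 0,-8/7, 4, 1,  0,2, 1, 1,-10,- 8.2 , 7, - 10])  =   [-10,-10, -8.2, - 8/7,0,0, 1, 1,  1, 2, 4,7]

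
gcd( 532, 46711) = 7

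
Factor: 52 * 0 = 0^1 = 0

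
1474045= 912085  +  561960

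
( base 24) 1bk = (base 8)1534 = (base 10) 860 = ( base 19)275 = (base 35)OK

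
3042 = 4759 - 1717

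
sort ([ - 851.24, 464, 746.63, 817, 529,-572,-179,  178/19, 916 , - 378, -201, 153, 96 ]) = [  -  851.24,-572,-378, - 201, - 179, 178/19, 96,153, 464,529, 746.63 , 817, 916 ]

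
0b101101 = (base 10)45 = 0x2D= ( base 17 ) 2B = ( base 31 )1E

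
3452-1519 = 1933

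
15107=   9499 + 5608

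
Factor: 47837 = 47837^1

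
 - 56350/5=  - 11270 = - 11270.00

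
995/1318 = 995/1318=0.75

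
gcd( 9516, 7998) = 6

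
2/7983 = 2/7983 = 0.00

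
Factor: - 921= - 3^1 * 307^1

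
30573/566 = 54 + 9/566 = 54.02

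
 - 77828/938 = -83  +  13/469 = - 82.97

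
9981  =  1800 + 8181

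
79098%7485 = 4248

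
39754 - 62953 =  - 23199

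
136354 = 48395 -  -87959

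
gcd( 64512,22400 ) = 896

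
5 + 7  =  12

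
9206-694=8512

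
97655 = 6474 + 91181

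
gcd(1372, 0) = 1372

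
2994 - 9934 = - 6940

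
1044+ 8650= 9694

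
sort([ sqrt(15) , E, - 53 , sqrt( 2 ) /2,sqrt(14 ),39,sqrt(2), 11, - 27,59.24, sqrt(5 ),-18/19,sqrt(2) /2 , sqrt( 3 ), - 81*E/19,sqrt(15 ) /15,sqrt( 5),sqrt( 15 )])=[ - 53 , - 27,  -  81*E/19, - 18/19, sqrt(15)/15,sqrt( 2) /2,sqrt( 2)/2, sqrt( 2 ), sqrt(3 ),sqrt(5 ),  sqrt(5 ),E,sqrt(14 ), sqrt( 15 ),sqrt(15),11,39,59.24 ] 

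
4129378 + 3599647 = 7729025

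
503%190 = 123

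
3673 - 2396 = 1277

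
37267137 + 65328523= 102595660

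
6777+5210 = 11987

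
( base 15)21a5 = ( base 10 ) 7130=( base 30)7rk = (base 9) 10702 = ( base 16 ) 1bda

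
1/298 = 1/298  =  0.00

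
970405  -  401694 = 568711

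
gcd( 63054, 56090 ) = 2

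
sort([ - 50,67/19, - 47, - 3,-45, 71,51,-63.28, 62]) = [ - 63.28, - 50, - 47, - 45, - 3,67/19, 51,62,71]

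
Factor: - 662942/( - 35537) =2^1*  7^1 *35537^(  -  1 )*47353^1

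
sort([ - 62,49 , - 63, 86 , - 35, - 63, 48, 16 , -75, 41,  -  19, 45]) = [ - 75 ,-63, - 63,-62 ,-35, -19,16,41, 45,48, 49, 86 ]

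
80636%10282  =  8662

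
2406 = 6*401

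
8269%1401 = 1264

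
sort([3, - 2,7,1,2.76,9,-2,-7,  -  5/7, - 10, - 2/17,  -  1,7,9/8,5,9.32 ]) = [ -10,-7,- 2, - 2, - 1, - 5/7, - 2/17, 1,9/8 , 2.76,3,5, 7,7,9, 9.32 ]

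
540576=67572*8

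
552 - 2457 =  - 1905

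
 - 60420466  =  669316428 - 729736894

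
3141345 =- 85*( - 36957) 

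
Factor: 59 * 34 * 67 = 134402 = 2^1*17^1*59^1 * 67^1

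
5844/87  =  1948/29 = 67.17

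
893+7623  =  8516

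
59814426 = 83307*718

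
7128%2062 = 942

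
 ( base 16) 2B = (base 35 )18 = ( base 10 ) 43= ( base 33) 1a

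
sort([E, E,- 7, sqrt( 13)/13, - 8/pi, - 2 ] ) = [ - 7,-8/pi, - 2, sqrt( 13 ) /13,E,E]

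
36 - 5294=-5258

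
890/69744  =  445/34872 = 0.01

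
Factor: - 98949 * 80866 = -2^1*3^1 * 32983^1*40433^1 = - 8001609834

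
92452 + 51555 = 144007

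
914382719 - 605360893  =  309021826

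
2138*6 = 12828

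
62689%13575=8389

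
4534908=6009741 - 1474833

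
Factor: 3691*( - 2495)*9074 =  - 2^1*5^1*13^1 * 349^1*499^1*3691^1 = - 83562874330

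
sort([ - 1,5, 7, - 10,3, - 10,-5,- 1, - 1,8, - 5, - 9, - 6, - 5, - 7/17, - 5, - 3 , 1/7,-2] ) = [ - 10, - 10,  -  9, - 6, - 5, - 5, - 5 , - 5, - 3,-2, - 1, -1, - 1 , - 7/17, 1/7,3,5  ,  7, 8 ] 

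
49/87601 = 49/87601 = 0.00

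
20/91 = 20/91 = 0.22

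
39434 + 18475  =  57909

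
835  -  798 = 37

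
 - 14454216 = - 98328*147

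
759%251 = 6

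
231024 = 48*4813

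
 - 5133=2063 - 7196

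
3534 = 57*62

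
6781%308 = 5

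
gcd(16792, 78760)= 8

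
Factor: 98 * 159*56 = 872592 = 2^4*3^1*7^3*53^1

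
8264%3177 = 1910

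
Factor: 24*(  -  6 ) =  - 144  =  -  2^4* 3^2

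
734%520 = 214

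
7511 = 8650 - 1139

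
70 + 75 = 145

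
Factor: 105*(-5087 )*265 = -141545775 = -3^1*5^2*7^1 * 53^1 * 5087^1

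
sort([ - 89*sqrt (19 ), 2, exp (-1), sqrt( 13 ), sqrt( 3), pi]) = [  -  89*sqrt(19 ), exp(- 1), sqrt( 3),2,pi, sqrt( 13)] 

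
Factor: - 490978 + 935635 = 444657 = 3^1*19^1*29^1*269^1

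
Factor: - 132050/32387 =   -  2^1 * 5^2*19^1 * 233^(-1)= - 950/233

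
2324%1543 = 781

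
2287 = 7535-5248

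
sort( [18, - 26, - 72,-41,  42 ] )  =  [ - 72, - 41,  -  26, 18,42 ] 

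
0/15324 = 0 = 0.00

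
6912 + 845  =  7757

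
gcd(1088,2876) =4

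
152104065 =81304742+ 70799323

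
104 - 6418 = -6314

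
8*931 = 7448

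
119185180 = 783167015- 663981835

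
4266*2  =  8532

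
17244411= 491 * 35121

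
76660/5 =15332= 15332.00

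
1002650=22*45575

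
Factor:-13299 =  - 3^1*11^1*13^1*31^1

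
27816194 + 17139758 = 44955952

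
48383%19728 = 8927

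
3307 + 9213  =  12520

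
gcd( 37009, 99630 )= 1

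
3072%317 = 219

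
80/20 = 4 = 4.00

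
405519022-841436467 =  - 435917445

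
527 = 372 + 155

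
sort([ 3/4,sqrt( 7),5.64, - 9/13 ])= [ - 9/13, 3/4,sqrt(7), 5.64]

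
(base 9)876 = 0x2cd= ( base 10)717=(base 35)KH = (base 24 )15l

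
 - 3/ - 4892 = 3/4892 = 0.00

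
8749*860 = 7524140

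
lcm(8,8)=8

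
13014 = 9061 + 3953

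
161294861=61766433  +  99528428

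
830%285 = 260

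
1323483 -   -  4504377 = 5827860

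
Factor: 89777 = 17^1*5281^1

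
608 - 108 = 500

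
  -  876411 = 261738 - 1138149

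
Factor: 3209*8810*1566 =2^2*3^3*5^1*29^1*881^1*3209^1= 44272840140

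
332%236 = 96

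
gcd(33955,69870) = 5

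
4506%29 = 11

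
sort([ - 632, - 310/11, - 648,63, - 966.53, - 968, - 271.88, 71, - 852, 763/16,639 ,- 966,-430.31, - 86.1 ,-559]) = [ - 968, - 966.53, - 966, - 852,  -  648, - 632, - 559, - 430.31, - 271.88, - 86.1 , - 310/11,763/16, 63,71, 639]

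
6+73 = 79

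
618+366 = 984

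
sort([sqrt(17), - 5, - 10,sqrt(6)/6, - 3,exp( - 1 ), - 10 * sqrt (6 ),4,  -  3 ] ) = [ - 10 *sqrt( 6),  -  10,- 5, - 3, - 3,exp( - 1),sqrt(6)/6,4, sqrt(17 )]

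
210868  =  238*886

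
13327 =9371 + 3956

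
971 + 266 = 1237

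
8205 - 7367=838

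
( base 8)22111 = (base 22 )J45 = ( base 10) 9289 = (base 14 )3557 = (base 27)CK1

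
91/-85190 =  - 13/12170 =-0.00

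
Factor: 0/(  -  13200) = 0^1 = 0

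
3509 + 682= 4191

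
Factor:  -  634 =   -  2^1*317^1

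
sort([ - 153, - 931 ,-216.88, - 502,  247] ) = [ - 931, - 502, - 216.88, - 153, 247] 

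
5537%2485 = 567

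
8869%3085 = 2699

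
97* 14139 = 1371483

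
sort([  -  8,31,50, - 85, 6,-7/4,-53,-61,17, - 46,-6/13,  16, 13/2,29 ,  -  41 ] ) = [ - 85, - 61,  -  53,-46, - 41, - 8,-7/4, - 6/13 , 6, 13/2,16,17, 29, 31 , 50]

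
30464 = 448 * 68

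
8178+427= 8605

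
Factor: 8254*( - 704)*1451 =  -8431494016  =  -2^7* 11^1*1451^1*4127^1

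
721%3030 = 721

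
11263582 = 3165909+8097673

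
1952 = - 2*( - 976 ) 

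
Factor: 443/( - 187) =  - 11^( - 1 )*17^( -1) * 443^1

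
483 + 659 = 1142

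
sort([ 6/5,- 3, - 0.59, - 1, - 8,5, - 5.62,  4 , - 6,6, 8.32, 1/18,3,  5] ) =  [-8, - 6, - 5.62, - 3,- 1, - 0.59 , 1/18,6/5, 3,4,  5,5, 6 , 8.32] 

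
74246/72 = 1031+ 7/36 = 1031.19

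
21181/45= 21181/45 = 470.69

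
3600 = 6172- 2572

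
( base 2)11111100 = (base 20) CC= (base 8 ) 374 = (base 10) 252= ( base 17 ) ee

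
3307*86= 284402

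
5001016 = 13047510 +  - 8046494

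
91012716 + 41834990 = 132847706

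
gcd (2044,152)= 4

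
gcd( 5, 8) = 1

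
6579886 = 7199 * 914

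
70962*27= 1915974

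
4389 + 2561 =6950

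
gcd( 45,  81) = 9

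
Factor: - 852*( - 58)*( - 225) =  - 2^3 * 3^3*5^2 * 29^1 * 71^1  =  - 11118600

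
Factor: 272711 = 23^1*71^1*167^1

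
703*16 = 11248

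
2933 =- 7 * ( - 419 ) 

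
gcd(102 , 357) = 51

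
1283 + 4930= 6213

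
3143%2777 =366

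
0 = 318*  0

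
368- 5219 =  - 4851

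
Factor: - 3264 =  - 2^6*3^1*17^1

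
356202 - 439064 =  - 82862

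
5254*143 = 751322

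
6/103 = 6/103 = 0.06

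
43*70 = 3010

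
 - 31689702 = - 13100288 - 18589414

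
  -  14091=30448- 44539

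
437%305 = 132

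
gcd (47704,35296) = 8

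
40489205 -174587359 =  - 134098154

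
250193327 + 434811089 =685004416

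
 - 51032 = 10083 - 61115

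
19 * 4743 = 90117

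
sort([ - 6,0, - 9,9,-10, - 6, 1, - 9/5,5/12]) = [ - 10, - 9 ,- 6,-6, - 9/5, 0, 5/12,1, 9] 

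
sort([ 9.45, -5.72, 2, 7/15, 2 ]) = [ - 5.72, 7/15,  2, 2, 9.45]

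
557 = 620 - 63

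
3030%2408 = 622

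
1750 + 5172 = 6922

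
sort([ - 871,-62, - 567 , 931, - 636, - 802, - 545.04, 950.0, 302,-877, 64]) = [ - 877 , - 871, - 802, - 636 , - 567, - 545.04, - 62, 64,302, 931, 950.0] 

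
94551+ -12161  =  82390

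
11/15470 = 11/15470 = 0.00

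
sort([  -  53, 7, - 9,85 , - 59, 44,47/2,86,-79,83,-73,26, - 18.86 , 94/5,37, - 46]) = [-79, - 73, - 59,-53, - 46, - 18.86, -9,7,94/5,47/2 , 26, 37,44, 83,  85 , 86]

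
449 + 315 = 764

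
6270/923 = 6 + 732/923 = 6.79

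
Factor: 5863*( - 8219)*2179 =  - 11^1*13^1*41^1*  2179^1*8219^1 = - 105001645463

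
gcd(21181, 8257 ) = 359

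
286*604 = 172744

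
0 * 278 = 0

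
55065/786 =18355/262= 70.06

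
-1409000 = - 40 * 35225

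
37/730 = 37/730=0.05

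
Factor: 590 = 2^1*5^1*59^1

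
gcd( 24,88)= 8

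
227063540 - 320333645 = - 93270105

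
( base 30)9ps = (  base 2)10001010101110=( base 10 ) 8878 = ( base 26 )d3c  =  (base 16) 22ae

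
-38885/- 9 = 38885/9 = 4320.56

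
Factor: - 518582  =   - 2^1 * 383^1*677^1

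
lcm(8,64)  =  64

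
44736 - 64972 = -20236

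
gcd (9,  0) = 9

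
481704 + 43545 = 525249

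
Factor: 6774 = 2^1*3^1 * 1129^1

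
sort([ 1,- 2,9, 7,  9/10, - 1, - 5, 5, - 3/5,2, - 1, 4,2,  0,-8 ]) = [-8,-5, - 2, - 1,-1,-3/5 , 0,9/10 , 1,2, 2, 4,5,7,9 ]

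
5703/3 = 1901 = 1901.00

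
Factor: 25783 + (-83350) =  - 57567 = - 3^1*31^1*619^1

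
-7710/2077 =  - 7710/2077 = -3.71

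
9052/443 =9052/443 = 20.43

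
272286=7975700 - 7703414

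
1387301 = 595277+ 792024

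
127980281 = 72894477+55085804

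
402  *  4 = 1608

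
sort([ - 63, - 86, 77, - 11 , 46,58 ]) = [ - 86, - 63,-11,46,  58, 77] 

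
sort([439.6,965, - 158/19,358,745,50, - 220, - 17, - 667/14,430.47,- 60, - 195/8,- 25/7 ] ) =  [ - 220,-60,- 667/14,-195/8, - 17 ,  -  158/19,  -  25/7,50, 358, 430.47,439.6,  745, 965]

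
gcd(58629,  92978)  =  1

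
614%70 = 54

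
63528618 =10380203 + 53148415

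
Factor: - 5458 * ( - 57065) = 2^1*5^1* 101^1*113^1*2729^1=311460770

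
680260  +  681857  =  1362117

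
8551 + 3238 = 11789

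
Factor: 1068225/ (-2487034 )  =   - 2^( - 1)*3^1*5^2 * 11^( - 2)*43^(  -  1)*239^(- 1) * 14243^1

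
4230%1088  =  966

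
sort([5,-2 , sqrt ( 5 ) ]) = [-2, sqrt(5)  ,  5]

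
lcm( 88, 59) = 5192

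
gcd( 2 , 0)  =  2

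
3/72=1/24=0.04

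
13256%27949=13256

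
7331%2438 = 17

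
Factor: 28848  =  2^4 * 3^1*601^1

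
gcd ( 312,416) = 104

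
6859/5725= 1 + 1134/5725 = 1.20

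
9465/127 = 9465/127 = 74.53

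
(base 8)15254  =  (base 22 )e28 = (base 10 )6828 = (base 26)A2G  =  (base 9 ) 10326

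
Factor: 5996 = 2^2*1499^1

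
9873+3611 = 13484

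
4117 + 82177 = 86294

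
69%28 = 13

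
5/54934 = 5/54934  =  0.00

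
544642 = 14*38903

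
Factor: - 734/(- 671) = 2^1*11^( - 1 ) * 61^( - 1 ) * 367^1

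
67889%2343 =2285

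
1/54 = 1/54 = 0.02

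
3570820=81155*44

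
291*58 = 16878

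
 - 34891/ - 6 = 5815 + 1/6= 5815.17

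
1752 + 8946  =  10698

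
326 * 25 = 8150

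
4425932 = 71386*62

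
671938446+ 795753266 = 1467691712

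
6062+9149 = 15211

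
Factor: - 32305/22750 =-2^( - 1 )*5^(-2 ) * 71^1 = - 71/50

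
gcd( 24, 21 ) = 3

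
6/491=6/491 = 0.01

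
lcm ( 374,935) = 1870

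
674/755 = 674/755 = 0.89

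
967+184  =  1151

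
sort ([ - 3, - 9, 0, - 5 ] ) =[ - 9, - 5, - 3,0]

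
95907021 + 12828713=108735734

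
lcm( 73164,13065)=365820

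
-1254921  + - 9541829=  - 10796750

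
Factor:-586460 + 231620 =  - 354840 = - 2^3 * 3^1*5^1*2957^1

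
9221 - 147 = 9074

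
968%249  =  221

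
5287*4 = 21148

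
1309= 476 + 833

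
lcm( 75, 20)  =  300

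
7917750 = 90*87975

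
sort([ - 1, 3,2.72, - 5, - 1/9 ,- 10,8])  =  [  -  10,- 5, - 1, - 1/9 , 2.72,3,8 ] 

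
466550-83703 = 382847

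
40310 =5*8062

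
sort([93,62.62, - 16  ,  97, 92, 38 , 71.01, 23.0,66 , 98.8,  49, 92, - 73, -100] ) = [ - 100 , - 73, - 16, 23.0, 38, 49 , 62.62,66 , 71.01, 92, 92,93, 97 , 98.8 ] 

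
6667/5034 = 1 + 1633/5034  =  1.32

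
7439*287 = 2134993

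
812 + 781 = 1593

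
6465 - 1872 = 4593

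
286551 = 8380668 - 8094117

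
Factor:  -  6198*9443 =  - 2^1*3^1*7^1*19^1*71^1*1033^1  =  - 58527714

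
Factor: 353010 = 2^1 * 3^1*5^1*7^1*41^2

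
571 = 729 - 158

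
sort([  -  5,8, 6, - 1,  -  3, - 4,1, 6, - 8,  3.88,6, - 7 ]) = [-8, - 7, - 5, - 4, - 3,-1, 1 , 3.88, 6, 6,6, 8 ]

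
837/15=55 + 4/5 = 55.80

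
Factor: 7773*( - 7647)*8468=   -  2^2 * 3^2* 29^1*73^1*2549^1*2591^1 = -503339029308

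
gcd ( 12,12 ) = 12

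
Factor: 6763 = 6763^1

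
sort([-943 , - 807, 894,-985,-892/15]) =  [- 985,-943, - 807,-892/15, 894]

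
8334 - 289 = 8045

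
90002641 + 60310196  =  150312837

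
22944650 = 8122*2825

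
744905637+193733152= 938638789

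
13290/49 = 271 + 11/49 = 271.22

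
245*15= 3675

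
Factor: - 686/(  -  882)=3^( - 2)* 7^1 = 7/9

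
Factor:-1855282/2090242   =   - 84331/95011 = - 7^ ( - 3 )*13^2*277^( -1) * 499^1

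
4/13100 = 1/3275 = 0.00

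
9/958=9/958=0.01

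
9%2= 1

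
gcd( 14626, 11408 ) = 2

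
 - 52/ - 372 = 13/93 =0.14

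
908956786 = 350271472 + 558685314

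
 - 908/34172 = -227/8543 = - 0.03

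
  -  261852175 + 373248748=111396573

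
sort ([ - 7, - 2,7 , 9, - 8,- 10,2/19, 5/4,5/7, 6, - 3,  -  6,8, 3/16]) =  [-10,-8, - 7 , - 6, - 3,-2,2/19,3/16, 5/7,5/4, 6,7,  8 , 9]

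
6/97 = 6/97 =0.06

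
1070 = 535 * 2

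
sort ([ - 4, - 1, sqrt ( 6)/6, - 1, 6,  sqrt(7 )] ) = [ - 4, - 1, - 1,sqrt(6 ) /6,sqrt( 7), 6] 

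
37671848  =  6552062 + 31119786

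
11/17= 11/17=0.65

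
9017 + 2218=11235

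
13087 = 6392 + 6695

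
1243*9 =11187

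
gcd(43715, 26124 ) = 7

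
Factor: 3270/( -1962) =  - 5/3 = - 3^( -1)*5^1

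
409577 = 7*58511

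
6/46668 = 1/7778 = 0.00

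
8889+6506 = 15395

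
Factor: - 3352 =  - 2^3* 419^1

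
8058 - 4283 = 3775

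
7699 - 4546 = 3153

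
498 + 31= 529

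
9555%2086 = 1211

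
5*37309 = 186545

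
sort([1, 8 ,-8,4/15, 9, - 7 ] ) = [ - 8, - 7, 4/15, 1,8,  9]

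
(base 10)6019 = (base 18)10a7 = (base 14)229D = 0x1783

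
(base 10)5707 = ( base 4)1121023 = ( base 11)4319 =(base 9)7741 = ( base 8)13113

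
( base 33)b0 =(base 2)101101011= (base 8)553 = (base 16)16B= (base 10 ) 363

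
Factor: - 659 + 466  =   - 193^1 = - 193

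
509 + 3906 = 4415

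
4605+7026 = 11631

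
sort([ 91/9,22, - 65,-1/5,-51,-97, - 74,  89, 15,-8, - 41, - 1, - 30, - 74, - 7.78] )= [-97,-74, - 74, - 65, - 51, - 41, - 30, - 8, - 7.78,-1, - 1/5, 91/9,15, 22,89]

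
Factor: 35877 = 3^1*11959^1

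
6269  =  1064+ 5205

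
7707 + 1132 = 8839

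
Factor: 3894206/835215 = 2^1*3^( - 1)*5^(-1 )*113^1* 17231^1*55681^( - 1)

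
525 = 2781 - 2256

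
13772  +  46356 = 60128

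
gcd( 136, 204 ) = 68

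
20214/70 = 288+27/35 = 288.77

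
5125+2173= 7298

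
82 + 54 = 136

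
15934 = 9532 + 6402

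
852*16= 13632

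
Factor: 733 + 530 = 3^1*421^1=1263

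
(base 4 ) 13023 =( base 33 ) du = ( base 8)713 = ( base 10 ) 459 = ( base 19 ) 153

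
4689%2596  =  2093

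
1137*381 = 433197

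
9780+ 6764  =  16544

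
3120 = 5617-2497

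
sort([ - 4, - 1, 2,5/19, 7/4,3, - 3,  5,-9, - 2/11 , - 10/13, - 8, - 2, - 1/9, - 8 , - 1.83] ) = [ - 9 , - 8, - 8, - 4, - 3,-2, - 1.83, - 1,  -  10/13,  -  2/11,-1/9,5/19 , 7/4, 2, 3,5]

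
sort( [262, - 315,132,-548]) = [ - 548, - 315,  132, 262 ] 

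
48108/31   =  1551  +  27/31= 1551.87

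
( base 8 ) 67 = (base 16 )37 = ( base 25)25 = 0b110111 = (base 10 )55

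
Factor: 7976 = 2^3*997^1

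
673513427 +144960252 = 818473679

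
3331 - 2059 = 1272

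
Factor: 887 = 887^1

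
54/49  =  54/49=1.10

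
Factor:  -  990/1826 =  - 45/83=- 3^2*5^1*83^ ( - 1)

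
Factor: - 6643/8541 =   -  3^( - 2)*7^1= - 7/9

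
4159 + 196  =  4355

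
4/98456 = 1/24614 = 0.00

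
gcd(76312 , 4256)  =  8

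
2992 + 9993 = 12985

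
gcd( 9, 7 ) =1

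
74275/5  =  14855  =  14855.00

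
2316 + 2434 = 4750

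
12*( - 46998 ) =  - 563976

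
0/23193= 0 = 0.00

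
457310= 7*65330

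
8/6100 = 2/1525  =  0.00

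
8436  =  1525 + 6911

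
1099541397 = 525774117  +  573767280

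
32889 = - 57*( - 577)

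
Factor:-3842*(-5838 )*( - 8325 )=- 186726386700 = -2^2*3^3 *5^2*7^1*17^1*37^1*113^1 * 139^1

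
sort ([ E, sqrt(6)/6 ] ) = [sqrt(6) /6, E ]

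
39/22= 1  +  17/22 = 1.77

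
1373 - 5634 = - 4261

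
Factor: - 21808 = -2^4 *29^1*47^1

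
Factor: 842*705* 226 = 2^2*3^1*5^1*47^1*113^1*421^1=134155860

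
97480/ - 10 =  -9748/1=- 9748.00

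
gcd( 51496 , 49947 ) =1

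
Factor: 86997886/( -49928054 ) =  - 11^ ( - 1 )*131^1*332053^1*2269457^( - 1 ) =- 43498943/24964027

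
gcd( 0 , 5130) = 5130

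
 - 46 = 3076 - 3122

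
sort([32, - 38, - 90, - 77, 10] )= [ - 90, - 77, - 38, 10,32]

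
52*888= 46176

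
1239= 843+396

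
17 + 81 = 98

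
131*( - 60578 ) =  - 7935718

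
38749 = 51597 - 12848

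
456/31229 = 456/31229= 0.01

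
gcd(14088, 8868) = 12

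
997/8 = 997/8 = 124.62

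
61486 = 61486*1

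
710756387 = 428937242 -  - 281819145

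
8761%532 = 249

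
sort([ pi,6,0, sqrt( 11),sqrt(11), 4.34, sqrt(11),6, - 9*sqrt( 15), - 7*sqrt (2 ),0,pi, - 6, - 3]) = [ - 9 * sqrt(15), - 7*sqrt(2), - 6, - 3,0, 0,pi, pi,sqrt(11), sqrt( 11), sqrt(11),4.34 , 6,6 ]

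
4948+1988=6936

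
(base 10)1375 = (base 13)81a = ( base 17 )4cf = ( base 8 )2537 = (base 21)32A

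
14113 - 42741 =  - 28628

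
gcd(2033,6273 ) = 1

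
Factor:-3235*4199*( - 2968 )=2^3 * 5^1*7^1*13^1*17^1*19^1*53^1*647^1= 40316614520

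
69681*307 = 21392067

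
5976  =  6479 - 503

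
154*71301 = 10980354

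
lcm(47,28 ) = 1316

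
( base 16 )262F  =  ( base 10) 9775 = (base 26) ebp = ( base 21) 113a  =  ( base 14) 37c3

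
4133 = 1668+2465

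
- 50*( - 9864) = 493200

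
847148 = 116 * 7303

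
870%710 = 160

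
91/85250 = 91/85250 = 0.00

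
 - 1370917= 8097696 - 9468613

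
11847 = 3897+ 7950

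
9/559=9/559= 0.02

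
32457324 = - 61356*( - 529)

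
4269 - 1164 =3105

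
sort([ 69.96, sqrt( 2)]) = [ sqrt( 2 ),69.96 ] 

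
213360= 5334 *40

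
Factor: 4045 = 5^1*809^1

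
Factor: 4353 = 3^1 * 1451^1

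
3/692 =3/692 = 0.00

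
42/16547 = 42/16547 = 0.00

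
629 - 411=218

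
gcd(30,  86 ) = 2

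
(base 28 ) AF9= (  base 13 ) 39C1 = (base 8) 20115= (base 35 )6q9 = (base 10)8269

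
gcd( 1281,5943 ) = 21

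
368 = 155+213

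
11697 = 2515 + 9182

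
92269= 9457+82812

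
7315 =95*77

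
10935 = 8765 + 2170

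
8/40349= 8/40349=0.00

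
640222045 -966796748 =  - 326574703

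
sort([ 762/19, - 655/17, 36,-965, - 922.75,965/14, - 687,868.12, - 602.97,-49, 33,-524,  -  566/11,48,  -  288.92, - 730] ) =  [ - 965, - 922.75, -730,  -  687, - 602.97,-524,  -  288.92,-566/11, - 49, -655/17,33,  36, 762/19,48, 965/14,868.12]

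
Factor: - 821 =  - 821^1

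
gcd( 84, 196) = 28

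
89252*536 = 47839072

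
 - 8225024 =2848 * (-2888) 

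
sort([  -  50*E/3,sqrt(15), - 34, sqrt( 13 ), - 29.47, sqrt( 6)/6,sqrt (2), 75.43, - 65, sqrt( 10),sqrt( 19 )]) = [ - 65, - 50 * E/3, -34, - 29.47, sqrt ( 6)/6, sqrt(2), sqrt (10 ) , sqrt( 13 ), sqrt(15 ),sqrt(19), 75.43 ] 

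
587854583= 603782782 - 15928199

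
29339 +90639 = 119978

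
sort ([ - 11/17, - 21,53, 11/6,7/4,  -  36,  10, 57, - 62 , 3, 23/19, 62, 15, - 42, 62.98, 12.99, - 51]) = [ - 62 ,-51, - 42, - 36, - 21, -11/17, 23/19, 7/4,11/6, 3 , 10,12.99,  15, 53, 57,62,62.98]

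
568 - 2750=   -  2182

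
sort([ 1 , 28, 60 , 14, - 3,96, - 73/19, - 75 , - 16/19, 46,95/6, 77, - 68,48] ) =[-75, - 68, - 73/19, - 3, -16/19,1, 14,95/6,28,46,  48,60,77, 96 ] 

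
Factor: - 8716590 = - 2^1*  3^2*5^1*96851^1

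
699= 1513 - 814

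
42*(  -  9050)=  - 380100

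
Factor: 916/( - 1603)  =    -  2^2 * 7^ ( - 1) = - 4/7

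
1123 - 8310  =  -7187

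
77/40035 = 77/40035 = 0.00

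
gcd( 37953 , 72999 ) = 9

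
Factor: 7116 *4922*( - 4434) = -2^4*3^2*23^1*107^1 * 593^1*739^1 = - 155300637168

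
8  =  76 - 68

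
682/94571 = 682/94571 = 0.01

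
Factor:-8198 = -2^1 * 4099^1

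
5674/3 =1891 + 1/3= 1891.33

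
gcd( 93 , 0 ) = 93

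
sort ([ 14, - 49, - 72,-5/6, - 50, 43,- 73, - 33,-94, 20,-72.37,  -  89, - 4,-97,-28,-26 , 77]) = [ - 97, - 94,  -  89, - 73, - 72.37,-72,-50,-49, - 33, -28, -26, -4,-5/6, 14,20, 43, 77]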